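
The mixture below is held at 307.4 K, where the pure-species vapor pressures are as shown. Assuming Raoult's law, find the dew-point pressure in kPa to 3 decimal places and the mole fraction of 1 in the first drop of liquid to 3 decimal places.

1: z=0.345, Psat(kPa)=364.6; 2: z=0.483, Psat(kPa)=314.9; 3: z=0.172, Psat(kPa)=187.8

Pdew = 294.470 kPa, x_1 = 0.279

At the dew point ψ → 1, so Σzᵢ/Kᵢ = 1 with Kᵢ = Pᵢˢᵃᵗ/P ⇒ 1/P = Σzᵢ/Pᵢˢᵃᵗ.
1/P = 0.345/364.6 + 0.483/314.9 + 0.172/187.8 = 0.003396 ⇒ P = 294.470 kPa
xᵢ = zᵢP/Pᵢˢᵃᵗ ⇒ x_1 = 0.345·294.470/364.6 = 0.279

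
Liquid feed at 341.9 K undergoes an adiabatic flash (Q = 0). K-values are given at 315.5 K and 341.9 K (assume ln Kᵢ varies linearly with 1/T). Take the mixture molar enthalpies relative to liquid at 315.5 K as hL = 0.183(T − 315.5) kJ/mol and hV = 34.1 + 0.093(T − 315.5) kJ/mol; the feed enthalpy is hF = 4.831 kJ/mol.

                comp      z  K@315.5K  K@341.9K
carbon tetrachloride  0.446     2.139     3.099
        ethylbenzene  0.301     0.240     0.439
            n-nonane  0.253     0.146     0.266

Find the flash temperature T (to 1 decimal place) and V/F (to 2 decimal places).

Adiabatic flash: solve Rachford–Rice at each trial T, then check hF = ψ·hV(T) + (1−ψ)·hL(T).
  T = 315.5 K: K = (2.139, 0.240, 0.146), RR gives ψ = 0.069, H_out = 2.352 kJ/mol
  T = 341.9 K: K = (3.099, 0.439, 0.266), RR gives ψ = 0.428, H_out = 18.414 kJ/mol
  T = 328.7 K: K = (2.594, 0.329, 0.199), RR gives ψ = 0.262, H_out = 11.036 kJ/mol
  T = 322.1 K: K = (2.360, 0.282, 0.171), RR gives ψ = 0.172, H_out = 6.984 kJ/mol
  T = 318.8 K: K = (2.248, 0.260, 0.158), RR gives ψ = 0.123, H_out = 4.762 kJ/mol
  T = 320.5 K: K = (2.305, 0.271, 0.165), RR gives ψ = 0.149, H_out = 5.927 kJ/mol
Linear interpolation between T = 318.8 (H_out = 4.762) and T = 320.5 (H_out = 5.927) on hF = 4.831 gives T ≈ 318.9 K, at which ψ = 0.12.

T = 318.9 K, V/F = 0.12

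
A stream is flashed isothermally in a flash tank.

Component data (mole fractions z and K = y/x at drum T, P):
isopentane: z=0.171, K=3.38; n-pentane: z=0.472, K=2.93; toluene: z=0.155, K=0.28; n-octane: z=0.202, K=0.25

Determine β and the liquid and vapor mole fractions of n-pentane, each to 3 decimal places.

β = 0.697, x_n-pentane = 0.201, y_n-pentane = 0.590

Material balance + equilibrium reduce to Σ zᵢ(Kᵢ−1)/(1+β(Kᵢ−1)) = 0.
Feasibility: ΣzᵢKᵢ = 2.055, Σzᵢ/Kᵢ = 1.573 — both > 1, two phases present.
Iterate (Newton) starting at β = 0.5:
  β = 0.500: g = 0.2327, g' = -1.144 → β = 0.703
  β = 0.703: g = -0.0081, g' = -1.291 → β = 0.697
Converged at β = 0.697.
Compositions from xᵢ = zᵢ/(1+β(Kᵢ−1)), yᵢ = Kᵢxᵢ:
  isopentane: x = 0.064, y = 0.217
  n-pentane: x = 0.201, y = 0.590
  toluene: x = 0.311, y = 0.087
  n-octane: x = 0.423, y = 0.106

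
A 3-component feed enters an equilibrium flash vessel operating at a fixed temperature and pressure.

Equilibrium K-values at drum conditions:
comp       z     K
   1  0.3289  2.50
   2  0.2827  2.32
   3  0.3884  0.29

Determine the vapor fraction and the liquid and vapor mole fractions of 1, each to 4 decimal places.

ψ = 0.5868, x_1 = 0.1749, y_1 = 0.4373

Rachford–Rice: g(ψ) = Σ zᵢ(Kᵢ−1)/(1+ψ(Kᵢ−1)) = 0.
Check two-phase: ΣzᵢKᵢ = 1.5908 > 1 and Σzᵢ/Kᵢ = 1.5927 > 1, so g(0) = 0.5907 > 0 and g(1) = -0.5927 < 0.
Iterate (Newton) starting at ψ = 0.58:
  ψ = 0.5800: g = 0.00635, g' = -0.9355 → ψ = 0.5868
Converged at ψ = 0.5868.
Compositions from xᵢ = zᵢ/(1+ψ(Kᵢ−1)), yᵢ = Kᵢxᵢ:
  1: x = 0.1749, y = 0.4373
  2: x = 0.1593, y = 0.3696
  3: x = 0.6658, y = 0.1931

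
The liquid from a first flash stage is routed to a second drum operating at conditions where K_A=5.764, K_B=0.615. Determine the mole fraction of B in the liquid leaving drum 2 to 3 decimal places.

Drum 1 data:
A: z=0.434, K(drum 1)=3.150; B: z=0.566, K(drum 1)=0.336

x_B (drum 2) = 0.925

Drum 1:
Material balance + equilibrium reduce to Σ zᵢ(Kᵢ−1)/(1+ψ₁(Kᵢ−1)) = 0.
Check two-phase: ΣzᵢKᵢ = 1.557 > 1 and Σzᵢ/Kᵢ = 1.822 > 1, so g(0) = 0.557 > 0 and g(1) = -0.822 < 0.
Binary case is linear: z₁(K₁−1)(1+ψ₁(K₂−1)) + z₂(K₂−1)(1+ψ₁(K₁−1)) = 0
⇒ ψ₁ = [z₁(K₁−1)+z₂(K₂−1)] / [−(K₁−1)(K₂−1)] = 0.5573/1.4276 = 0.390
Drum-1 compositions:
  A: x = 0.236, y = 0.743
  B: x = 0.764, y = 0.257
Drum-2 feed = drum-1 liquid: z₂ = (0.2360, 0.7640).
Drum 2:
Material balance + equilibrium reduce to Σ zᵢ(Kᵢ−1)/(1+ψ₂(Kᵢ−1)) = 0.
Feasibility: ΣzᵢKᵢ = 1.830, Σzᵢ/Kᵢ = 1.283 — both > 1, two phases present.
Binary case is linear: z₁(K₁−1)(1+ψ₂(K₂−1)) + z₂(K₂−1)(1+ψ₂(K₁−1)) = 0
⇒ ψ₂ = [z₁(K₁−1)+z₂(K₂−1)] / [−(K₁−1)(K₂−1)] = 0.8300/1.8341 = 0.453
  A: x = 0.075, y = 0.431
  B: x = 0.925, y = 0.569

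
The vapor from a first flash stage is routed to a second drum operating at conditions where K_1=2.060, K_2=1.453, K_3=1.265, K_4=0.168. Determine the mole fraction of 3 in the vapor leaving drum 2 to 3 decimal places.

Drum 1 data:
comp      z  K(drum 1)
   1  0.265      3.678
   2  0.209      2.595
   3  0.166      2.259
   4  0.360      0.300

Drum 1:
Newton iteration, ψ₁⁰ = 0.5:
  ψ₁ = 0.500: g = 0.2294, g' = -1.029 → ψ₁ = 0.723
  ψ₁ = 0.723: g = -0.0044, g' = -1.130 → ψ₁ = 0.719
Converged at ψ₁ = 0.719.
Drum-1 compositions:
  1: x = 0.091, y = 0.333
  2: x = 0.097, y = 0.253
  3: x = 0.087, y = 0.197
  4: x = 0.725, y = 0.217
Drum-2 feed = drum-1 vapor: z₂ = (0.3331, 0.2526, 0.1968, 0.2175).
Drum 2:
Let ψ₂ = V/F and solve Σ zᵢ(Kᵢ−1)/(1+ψ₂(Kᵢ−1)) = 0.
g(0) = ΣzᵢKᵢ − 1 = 0.339 and g(1) = 1 − Σzᵢ/Kᵢ = -0.786, so a root lies in (0, 1).
Iterate (Newton) starting at ψ₂ = 0.41:
  ψ₂ = 0.410: g = 0.1150, g' = -0.577 → ψ₂ = 0.609
  ψ₂ = 0.609: g = -0.0180, g' = -0.800 → ψ₂ = 0.587
  ψ₂ = 0.587: g = -0.0005, g' = -0.760 → ψ₂ = 0.586
Converged at ψ₂ = 0.586.
  1: x = 0.205, y = 0.423
  2: x = 0.200, y = 0.290
  3: x = 0.170, y = 0.215
  4: x = 0.425, y = 0.071

y_3 (drum 2) = 0.215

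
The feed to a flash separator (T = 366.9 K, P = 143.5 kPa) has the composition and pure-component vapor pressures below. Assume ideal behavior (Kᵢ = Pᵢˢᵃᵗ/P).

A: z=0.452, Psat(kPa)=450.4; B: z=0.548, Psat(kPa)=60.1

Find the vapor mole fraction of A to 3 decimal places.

y_A = 0.671

Raoult's law: Kᵢ = Pᵢˢᵃᵗ/P = Pᵢˢᵃᵗ/143.5.
  K_A = 450.4/143.5 = 3.13868, K_B = 60.1/143.5 = 0.41882
Binary case is linear: z₁(K₁−1)(1+V/F(K₂−1)) + z₂(K₂−1)(1+V/F(K₁−1)) = 0
⇒ V/F = [z₁(K₁−1)+z₂(K₂−1)] / [−(K₁−1)(K₂−1)] = 0.6482/1.2430 = 0.521
Compositions from xᵢ = zᵢ/(1+V/F(Kᵢ−1)), yᵢ = Kᵢxᵢ:
  A: x = 0.214, y = 0.671
  B: x = 0.786, y = 0.329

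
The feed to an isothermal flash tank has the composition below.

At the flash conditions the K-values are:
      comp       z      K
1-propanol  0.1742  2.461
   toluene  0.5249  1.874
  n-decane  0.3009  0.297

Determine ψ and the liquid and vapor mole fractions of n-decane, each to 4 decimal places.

Iterate (Newton) starting at ψ = 0.58:
  ψ = 0.5800: g = 0.08504, g' = -0.7095 → ψ = 0.6999
  ψ = 0.6999: g = -0.00592, g' = -0.8215 → ψ = 0.6927
  ψ = 0.6927: g = -0.00003, g' = -0.8124 → ψ = 0.6926
Converged at ψ = 0.6926.
Compositions from xᵢ = zᵢ/(1+ψ(Kᵢ−1)), yᵢ = Kᵢxᵢ:
  1-propanol: x = 0.0866, y = 0.2131
  toluene: x = 0.3270, y = 0.6127
  n-decane: x = 0.5864, y = 0.1742

ψ = 0.6926, x_n-decane = 0.5864, y_n-decane = 0.1742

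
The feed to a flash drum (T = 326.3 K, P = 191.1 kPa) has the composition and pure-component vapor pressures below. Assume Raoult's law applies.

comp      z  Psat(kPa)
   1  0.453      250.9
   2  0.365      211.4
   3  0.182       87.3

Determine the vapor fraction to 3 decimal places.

ψ = 0.658

Raoult's law: Kᵢ = Pᵢˢᵃᵗ/P = Pᵢˢᵃᵗ/191.1.
  K_1 = 250.9/191.1 = 1.31293, K_2 = 211.4/191.1 = 1.10623, K_3 = 87.3/191.1 = 0.45683
Rachford–Rice: g(ψ) = Σ zᵢ(Kᵢ−1)/(1+ψ(Kᵢ−1)) = 0.
g(0) = ΣzᵢKᵢ − 1 = 0.082 and g(1) = 1 − Σzᵢ/Kᵢ = -0.073, so a root lies in (0, 1).
Newton–Raphson from ψ = 0.7:
  ψ = 0.700: g = -0.0071, g' = -0.173 → ψ = 0.659
  ψ = 0.659: g = -0.0002, g' = -0.164 → ψ = 0.658
Converged at ψ = 0.658.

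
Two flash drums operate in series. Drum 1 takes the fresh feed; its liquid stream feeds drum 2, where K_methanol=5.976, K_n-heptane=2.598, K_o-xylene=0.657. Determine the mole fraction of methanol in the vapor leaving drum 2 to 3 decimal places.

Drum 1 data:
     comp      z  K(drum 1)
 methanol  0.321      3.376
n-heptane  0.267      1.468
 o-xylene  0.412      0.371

y_methanol (drum 2) = 0.174

Drum 1:
Material balance + equilibrium reduce to Σ zᵢ(Kᵢ−1)/(1+ψ₁(Kᵢ−1)) = 0.
Check two-phase: ΣzᵢKᵢ = 1.629 > 1 and Σzᵢ/Kᵢ = 1.387 > 1, so g(0) = 0.629 > 0 and g(1) = -0.387 < 0.
Newton–Raphson from ψ₁ = 0.5:
  ψ₁ = 0.500: g = 0.0718, g' = -0.764 → ψ₁ = 0.594
Converged at ψ₁ = 0.594.
Drum-1 compositions:
  methanol: x = 0.133, y = 0.449
  n-heptane: x = 0.209, y = 0.307
  o-xylene: x = 0.658, y = 0.244
Drum-2 feed = drum-1 liquid: z₂ = (0.1331, 0.2089, 0.6581).
Drum 2:
Let ψ₂ = V/F and solve Σ zᵢ(Kᵢ−1)/(1+ψ₂(Kᵢ−1)) = 0.
Feasibility: ΣzᵢKᵢ = 1.770, Σzᵢ/Kᵢ = 1.104 — both > 1, two phases present.
Iterate (Newton) starting at ψ₂ = 0.5:
  ψ₂ = 0.500: g = 0.1029, g' = -0.548 → ψ₂ = 0.688
  ψ₂ = 0.688: g = 0.0134, g' = -0.422 → ψ₂ = 0.719
  ψ₂ = 0.719: g = 0.0002, g' = -0.409 → ψ₂ = 0.720
Converged at ψ₂ = 0.720.
  methanol: x = 0.029, y = 0.174
  n-heptane: x = 0.097, y = 0.252
  o-xylene: x = 0.874, y = 0.574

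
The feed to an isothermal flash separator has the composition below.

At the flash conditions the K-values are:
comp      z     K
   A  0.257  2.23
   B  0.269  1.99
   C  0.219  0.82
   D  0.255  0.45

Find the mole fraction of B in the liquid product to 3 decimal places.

Material balance + equilibrium reduce to Σ zᵢ(Kᵢ−1)/(1+ψ(Kᵢ−1)) = 0.
g(0) = ΣzᵢKᵢ − 1 = 0.403 and g(1) = 1 − Σzᵢ/Kᵢ = -0.084, so a root lies in (0, 1).
Newton iteration, ψ⁰ = 0.5:
  ψ = 0.500: g = 0.1371, g' = -0.422 → ψ = 0.825
  ψ = 0.825: g = 0.0006, g' = -0.444 → ψ = 0.826
Converged at ψ = 0.826.
Compositions from xᵢ = zᵢ/(1+ψ(Kᵢ−1)), yᵢ = Kᵢxᵢ:
  A: x = 0.127, y = 0.284
  B: x = 0.148, y = 0.294
  C: x = 0.257, y = 0.211
  D: x = 0.467, y = 0.210

x_B = 0.148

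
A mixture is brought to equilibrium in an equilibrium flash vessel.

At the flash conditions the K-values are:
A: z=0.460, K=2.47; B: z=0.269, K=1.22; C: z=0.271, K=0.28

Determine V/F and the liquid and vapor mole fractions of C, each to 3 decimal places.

V/F = 0.689, x_C = 0.538, y_C = 0.151

Rachford–Rice: g(V/F) = Σ zᵢ(Kᵢ−1)/(1+V/F(Kᵢ−1)) = 0.
Check two-phase: ΣzᵢKᵢ = 1.540 > 1 and Σzᵢ/Kᵢ = 1.375 > 1, so g(0) = 0.540 > 0 and g(1) = -0.375 < 0.
Newton–Raphson from V/F = 0.5:
  V/F = 0.500: g = 0.1382, g' = -0.684 → V/F = 0.702
  V/F = 0.702: g = -0.0106, g' = -0.825 → V/F = 0.689
Converged at V/F = 0.689.
Compositions from xᵢ = zᵢ/(1+V/F(Kᵢ−1)), yᵢ = Kᵢxᵢ:
  A: x = 0.229, y = 0.564
  B: x = 0.234, y = 0.285
  C: x = 0.538, y = 0.151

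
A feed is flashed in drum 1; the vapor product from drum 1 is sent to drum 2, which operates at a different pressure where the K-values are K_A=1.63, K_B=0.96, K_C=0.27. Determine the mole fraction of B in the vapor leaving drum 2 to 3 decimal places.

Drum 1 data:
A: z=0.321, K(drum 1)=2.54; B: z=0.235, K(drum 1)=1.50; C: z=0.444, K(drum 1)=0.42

Drum 1:
Material balance + equilibrium reduce to Σ zᵢ(Kᵢ−1)/(1+ψ₁(Kᵢ−1)) = 0.
Check two-phase: ΣzᵢKᵢ = 1.354 > 1 and Σzᵢ/Kᵢ = 1.340 > 1, so g(0) = 0.354 > 0 and g(1) = -0.340 < 0.
Iterate (Newton) starting at ψ₁ = 0.57:
  ψ₁ = 0.570: g = -0.0300, g' = -0.585 → ψ₁ = 0.519
  ψ₁ = 0.519: g = -0.0002, g' = -0.578 → ψ₁ = 0.518
Converged at ψ₁ = 0.518.
Drum-1 compositions:
  A: x = 0.179, y = 0.453
  B: x = 0.187, y = 0.280
  C: x = 0.635, y = 0.267
Drum-2 feed = drum-1 vapor: z₂ = (0.4534, 0.2799, 0.2666).
Drum 2:
Rachford–Rice: g(ψ₂) = Σ zᵢ(Kᵢ−1)/(1+ψ₂(Kᵢ−1)) = 0.
Check two-phase: ΣzᵢKᵢ = 1.080 > 1 and Σzᵢ/Kᵢ = 1.557 > 1, so g(0) = 0.080 > 0 and g(1) = -0.557 < 0.
Newton iteration, ψ₂⁰ = 0.43:
  ψ₂ = 0.430: g = -0.0703, g' = -0.414 → ψ₂ = 0.260
  ψ₂ = 0.260: g = -0.0061, g' = -0.350 → ψ₂ = 0.243
  ψ₂ = 0.243: g = -0.0000, g' = -0.346 → ψ₂ = 0.242
Converged at ψ₂ = 0.242.
  A: x = 0.393, y = 0.641
  B: x = 0.283, y = 0.271
  C: x = 0.324, y = 0.087

y_B (drum 2) = 0.271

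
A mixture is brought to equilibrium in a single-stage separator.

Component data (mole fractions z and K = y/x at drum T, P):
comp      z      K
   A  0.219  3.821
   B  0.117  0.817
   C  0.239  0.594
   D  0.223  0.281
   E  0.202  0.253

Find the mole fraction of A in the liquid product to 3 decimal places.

Material balance + equilibrium reduce to Σ zᵢ(Kᵢ−1)/(1+V/F(Kᵢ−1)) = 0.
Feasibility: ΣzᵢKᵢ = 1.188, Σzᵢ/Kᵢ = 2.195 — both > 1, two phases present.
Iterate (Newton) starting at V/F = 0.47:
  V/F = 0.470: g = -0.3524, g' = -0.918 → V/F = 0.086
  V/F = 0.086: g = 0.0428, g' = -1.435 → V/F = 0.116
  V/F = 0.116: g = 0.0019, g' = -1.310 → V/F = 0.117
Converged at V/F = 0.117.
Compositions from xᵢ = zᵢ/(1+V/F(Kᵢ−1)), yᵢ = Kᵢxᵢ:
  A: x = 0.165, y = 0.629
  B: x = 0.120, y = 0.098
  C: x = 0.251, y = 0.149
  D: x = 0.244, y = 0.068
  E: x = 0.221, y = 0.056

x_A = 0.165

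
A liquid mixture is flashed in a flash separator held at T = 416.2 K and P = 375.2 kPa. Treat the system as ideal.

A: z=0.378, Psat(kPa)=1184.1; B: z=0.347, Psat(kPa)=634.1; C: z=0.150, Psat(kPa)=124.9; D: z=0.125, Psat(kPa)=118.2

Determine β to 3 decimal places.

β = 0.853

Raoult's law: Kᵢ = Pᵢˢᵃᵗ/P = Pᵢˢᵃᵗ/375.2.
  K_A = 1184.1/375.2 = 3.15592, K_B = 634.1/375.2 = 1.69003, K_C = 124.9/375.2 = 0.33289, K_D = 118.2/375.2 = 0.31503
Newton–Raphson from β = 0.5:
  β = 0.500: g = 0.2898, g' = -0.784 → β = 0.870
  β = 0.870: g = -0.0169, g' = -1.014 → β = 0.853
Converged at β = 0.853.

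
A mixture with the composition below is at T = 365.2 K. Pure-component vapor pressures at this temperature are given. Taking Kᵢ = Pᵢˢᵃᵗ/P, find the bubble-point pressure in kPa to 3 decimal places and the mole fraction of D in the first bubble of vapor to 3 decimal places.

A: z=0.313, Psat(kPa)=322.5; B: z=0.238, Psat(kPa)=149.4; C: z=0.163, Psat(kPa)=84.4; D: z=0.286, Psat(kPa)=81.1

Pbub = 173.452 kPa, y_D = 0.134

At the bubble point ψ → 0, so ΣzᵢKᵢ = 1 with Kᵢ = Pᵢˢᵃᵗ/P ⇒ P = ΣzᵢPᵢˢᵃᵗ.
P = 0.313·322.5 + 0.238·149.4 + 0.163·84.4 + 0.286·81.1 = 173.452 kPa
yᵢ = zᵢPᵢˢᵃᵗ/P ⇒ y_D = 0.286·81.1/173.452 = 0.134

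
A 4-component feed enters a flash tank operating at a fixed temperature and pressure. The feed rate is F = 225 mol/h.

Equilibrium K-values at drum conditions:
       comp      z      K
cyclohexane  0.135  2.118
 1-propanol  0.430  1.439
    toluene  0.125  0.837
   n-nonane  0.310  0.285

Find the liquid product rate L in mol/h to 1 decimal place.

L = 170.4 mol/h

Newton iteration, β⁰ = 0.5:
  β = 0.500: g = -0.1156, g' = -0.513 → β = 0.275
  β = 0.275: g = -0.0132, g' = -0.414 → β = 0.243
  β = 0.243: g = -0.0001, g' = -0.408 → β = 0.242
Converged at β = 0.242.
Then V = β·F = 0.2425·225 = 54.6 mol/h and L = F − V = 170.4 mol/h.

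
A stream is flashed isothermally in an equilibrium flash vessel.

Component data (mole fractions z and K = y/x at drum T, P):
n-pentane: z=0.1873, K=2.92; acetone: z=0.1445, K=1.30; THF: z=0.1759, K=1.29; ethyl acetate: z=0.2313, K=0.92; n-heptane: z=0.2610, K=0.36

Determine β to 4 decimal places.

β = 0.5018

Rachford–Rice: g(β) = Σ zᵢ(Kᵢ−1)/(1+β(Kᵢ−1)) = 0.
Feasibility: ΣzᵢKᵢ = 1.2684, Σzᵢ/Kᵢ = 1.2881 — both > 1, two phases present.
Newton–Raphson from β = 0.5:
  β = 0.5000: g = 0.00080, g' = -0.4337 → β = 0.5018
Converged at β = 0.5018.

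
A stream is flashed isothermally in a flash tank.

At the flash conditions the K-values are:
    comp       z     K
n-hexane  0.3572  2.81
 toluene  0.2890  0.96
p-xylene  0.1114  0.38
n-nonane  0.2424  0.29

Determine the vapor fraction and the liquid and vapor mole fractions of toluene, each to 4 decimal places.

Let ψ = V/F and solve Σ zᵢ(Kᵢ−1)/(1+ψ(Kᵢ−1)) = 0.
Feasibility: ΣzᵢKᵢ = 1.3938, Σzᵢ/Kᵢ = 1.5572 — both > 1, two phases present.
Iterate (Newton) starting at ψ = 0.5:
  ψ = 0.5000: g = -0.03934, g' = -0.7066 → ψ = 0.4443
  ψ = 0.4443: g = -0.00018, g' = -0.7023 → ψ = 0.4441
Converged at ψ = 0.4441.
Compositions from xᵢ = zᵢ/(1+ψ(Kᵢ−1)), yᵢ = Kᵢxᵢ:
  n-hexane: x = 0.1980, y = 0.5565
  toluene: x = 0.2942, y = 0.2825
  p-xylene: x = 0.1537, y = 0.0584
  n-nonane: x = 0.3540, y = 0.1027

ψ = 0.4441, x_toluene = 0.2942, y_toluene = 0.2825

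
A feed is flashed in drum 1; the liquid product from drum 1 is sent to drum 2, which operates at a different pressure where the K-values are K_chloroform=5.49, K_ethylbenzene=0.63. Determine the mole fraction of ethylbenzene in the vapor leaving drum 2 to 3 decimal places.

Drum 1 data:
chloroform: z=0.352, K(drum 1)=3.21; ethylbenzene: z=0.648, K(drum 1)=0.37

Drum 1:
Let ψ₁ = V/F and solve Σ zᵢ(Kᵢ−1)/(1+ψ₁(Kᵢ−1)) = 0.
g(0) = ΣzᵢKᵢ − 1 = 0.370 and g(1) = 1 − Σzᵢ/Kᵢ = -0.861, so a root lies in (0, 1).
Iterate (Newton) starting at ψ₁ = 0.67:
  ψ₁ = 0.670: g = -0.3928, g' = -1.049 → ψ₁ = 0.296
  ψ₁ = 0.296: g = -0.0312, g' = -1.017 → ψ₁ = 0.265
  ψ₁ = 0.265: g = 0.0005, g' = -1.054 → ψ₁ = 0.266
Converged at ψ₁ = 0.266.
Drum-1 compositions:
  chloroform: x = 0.222, y = 0.712
  ethylbenzene: x = 0.778, y = 0.288
Drum-2 feed = drum-1 liquid: z₂ = (0.2218, 0.7782).
Drum 2:
Material balance + equilibrium reduce to Σ zᵢ(Kᵢ−1)/(1+ψ₂(Kᵢ−1)) = 0.
Check two-phase: ΣzᵢKᵢ = 1.708 > 1 and Σzᵢ/Kᵢ = 1.276 > 1, so g(0) = 0.708 > 0 and g(1) = -0.276 < 0.
Newton–Raphson from ψ₂ = 0.5:
  ψ₂ = 0.500: g = -0.0463, g' = -0.585 → ψ₂ = 0.421
  ψ₂ = 0.421: g = 0.0037, g' = -0.685 → ψ₂ = 0.426
Converged at ψ₂ = 0.426.
  chloroform: x = 0.076, y = 0.418
  ethylbenzene: x = 0.924, y = 0.582

y_ethylbenzene (drum 2) = 0.582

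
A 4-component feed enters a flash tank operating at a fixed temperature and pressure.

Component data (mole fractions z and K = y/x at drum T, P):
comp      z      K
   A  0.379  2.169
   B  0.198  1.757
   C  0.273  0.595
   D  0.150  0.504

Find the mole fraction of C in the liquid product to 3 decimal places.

Let β = V/F and solve Σ zᵢ(Kᵢ−1)/(1+β(Kᵢ−1)) = 0.
Check two-phase: ΣzᵢKᵢ = 1.408 > 1 and Σzᵢ/Kᵢ = 1.044 > 1, so g(0) = 0.408 > 0 and g(1) = -0.044 < 0.
Iterate (Newton) starting at β = 0.56:
  β = 0.560: g = 0.1270, g' = -0.391 → β = 0.885
  β = 0.885: g = 0.0026, g' = -0.392 → β = 0.892
Converged at β = 0.892.
Compositions from xᵢ = zᵢ/(1+β(Kᵢ−1)), yᵢ = Kᵢxᵢ:
  A: x = 0.186, y = 0.403
  B: x = 0.118, y = 0.208
  C: x = 0.427, y = 0.254
  D: x = 0.269, y = 0.136

x_C = 0.427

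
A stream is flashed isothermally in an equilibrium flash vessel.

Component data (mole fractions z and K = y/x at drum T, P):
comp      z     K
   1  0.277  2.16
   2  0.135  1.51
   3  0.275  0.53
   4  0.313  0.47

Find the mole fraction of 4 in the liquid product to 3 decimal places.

x_4 = 0.348

Material balance + equilibrium reduce to Σ zᵢ(Kᵢ−1)/(1+β(Kᵢ−1)) = 0.
Check two-phase: ΣzᵢKᵢ = 1.095 > 1 and Σzᵢ/Kᵢ = 1.402 > 1, so g(0) = 0.095 > 0 and g(1) = -0.402 < 0.
Iterate (Newton) starting at β = 0.5:
  β = 0.500: g = -0.1364, g' = -0.438 → β = 0.189
Converged at β = 0.189.
Compositions from xᵢ = zᵢ/(1+β(Kᵢ−1)), yᵢ = Kᵢxᵢ:
  1: x = 0.227, y = 0.491
  2: x = 0.123, y = 0.186
  3: x = 0.302, y = 0.160
  4: x = 0.348, y = 0.164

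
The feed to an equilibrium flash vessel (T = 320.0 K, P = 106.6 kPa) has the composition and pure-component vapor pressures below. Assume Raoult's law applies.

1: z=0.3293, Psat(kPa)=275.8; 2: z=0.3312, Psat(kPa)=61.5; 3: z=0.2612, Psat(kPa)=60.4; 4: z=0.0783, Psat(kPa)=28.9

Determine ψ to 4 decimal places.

ψ = 0.2839

Raoult's law: Kᵢ = Pᵢˢᵃᵗ/P = Pᵢˢᵃᵗ/106.6.
  K_1 = 275.8/106.6 = 2.587242, K_2 = 61.5/106.6 = 0.576923, K_3 = 60.4/106.6 = 0.566604, K_4 = 28.9/106.6 = 0.271107
Let ψ = V/F and solve Σ zᵢ(Kᵢ−1)/(1+ψ(Kᵢ−1)) = 0.
Feasibility: ΣzᵢKᵢ = 1.2123, Σzᵢ/Kᵢ = 1.4512 — both > 1, two phases present.
Newton–Raphson from ψ = 0.68:
  ψ = 0.6800: g = -0.21901, g' = -0.5709 → ψ = 0.2964
  ψ = 0.2964: g = -0.00743, g' = -0.5935 → ψ = 0.2838
  ψ = 0.2838: g = 0.00005, g' = -0.6008 → ψ = 0.2839
Converged at ψ = 0.2839.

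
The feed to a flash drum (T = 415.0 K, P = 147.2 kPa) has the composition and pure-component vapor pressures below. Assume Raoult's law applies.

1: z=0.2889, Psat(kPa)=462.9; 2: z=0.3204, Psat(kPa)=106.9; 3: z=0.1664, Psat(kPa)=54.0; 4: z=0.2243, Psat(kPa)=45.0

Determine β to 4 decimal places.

β = 0.2448

Raoult's law: Kᵢ = Pᵢˢᵃᵗ/P = Pᵢˢᵃᵗ/147.2.
  K_1 = 462.9/147.2 = 3.144701, K_2 = 106.9/147.2 = 0.726223, K_3 = 54.0/147.2 = 0.366848, K_4 = 45.0/147.2 = 0.305707
Let β = V/F and solve Σ zᵢ(Kᵢ−1)/(1+β(Kᵢ−1)) = 0.
Check two-phase: ΣzᵢKᵢ = 1.2708 > 1 and Σzᵢ/Kᵢ = 1.7204 > 1, so g(0) = 0.2708 > 0 and g(1) = -0.7204 < 0.
Newton–Raphson from β = 0.5:
  β = 0.5000: g = -0.19534, g' = -0.7382 → β = 0.2354
  β = 0.2354: g = 0.00804, g' = -0.8609 → β = 0.2447
  β = 0.2447: g = 0.00005, g' = -0.8494 → β = 0.2448
Converged at β = 0.2448.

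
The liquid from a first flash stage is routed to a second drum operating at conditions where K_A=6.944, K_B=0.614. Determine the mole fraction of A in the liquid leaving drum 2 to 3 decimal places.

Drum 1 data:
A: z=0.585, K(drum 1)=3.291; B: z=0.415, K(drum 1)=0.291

x_A (drum 2) = 0.061

Drum 1:
Let ψ₁ = V/F and solve Σ zᵢ(Kᵢ−1)/(1+ψ₁(Kᵢ−1)) = 0.
Check two-phase: ΣzᵢKᵢ = 2.046 > 1 and Σzᵢ/Kᵢ = 1.604 > 1, so g(0) = 1.046 > 0 and g(1) = -0.604 < 0.
Binary case is linear: z₁(K₁−1)(1+ψ₁(K₂−1)) + z₂(K₂−1)(1+ψ₁(K₁−1)) = 0
⇒ ψ₁ = [z₁(K₁−1)+z₂(K₂−1)] / [−(K₁−1)(K₂−1)] = 1.0460/1.6243 = 0.644
Drum-1 compositions:
  A: x = 0.236, y = 0.778
  B: x = 0.764, y = 0.222
Drum-2 feed = drum-1 liquid: z₂ = (0.2363, 0.7637).
Drum 2:
Material balance + equilibrium reduce to Σ zᵢ(Kᵢ−1)/(1+ψ₂(Kᵢ−1)) = 0.
Check two-phase: ΣzᵢKᵢ = 2.110 > 1 and Σzᵢ/Kᵢ = 1.278 > 1, so g(0) = 1.110 > 0 and g(1) = -0.278 < 0.
Binary case is linear: z₁(K₁−1)(1+ψ₂(K₂−1)) + z₂(K₂−1)(1+ψ₂(K₁−1)) = 0
⇒ ψ₂ = [z₁(K₁−1)+z₂(K₂−1)] / [−(K₁−1)(K₂−1)] = 1.1100/2.2944 = 0.484
  A: x = 0.061, y = 0.423
  B: x = 0.939, y = 0.577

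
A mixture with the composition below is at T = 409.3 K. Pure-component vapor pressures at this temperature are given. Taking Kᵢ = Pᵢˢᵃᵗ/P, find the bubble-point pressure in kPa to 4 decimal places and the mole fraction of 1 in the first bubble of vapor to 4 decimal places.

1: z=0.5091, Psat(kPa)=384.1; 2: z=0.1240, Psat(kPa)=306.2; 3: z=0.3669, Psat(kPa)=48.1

At the bubble point ψ → 0, so ΣzᵢKᵢ = 1 with Kᵢ = Pᵢˢᵃᵗ/P ⇒ P = ΣzᵢPᵢˢᵃᵗ.
P = 0.5091·384.1 + 0.1240·306.2 + 0.3669·48.1 = 251.1620 kPa
yᵢ = zᵢPᵢˢᵃᵗ/P ⇒ y_1 = 0.5091·384.1/251.1620 = 0.7786

Pbub = 251.1620 kPa, y_1 = 0.7786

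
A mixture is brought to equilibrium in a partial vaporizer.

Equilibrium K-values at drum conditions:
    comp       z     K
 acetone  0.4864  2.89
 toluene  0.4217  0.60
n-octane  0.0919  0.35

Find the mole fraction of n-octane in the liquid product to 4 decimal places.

Material balance + equilibrium reduce to Σ zᵢ(Kᵢ−1)/(1+V/F(Kᵢ−1)) = 0.
Check two-phase: ΣzᵢKᵢ = 1.6909 > 1 and Σzᵢ/Kᵢ = 1.1337 > 1, so g(0) = 0.6909 > 0 and g(1) = -0.1337 < 0.
Newton iteration, V/F⁰ = 0.55:
  V/F = 0.5500: g = 0.14152, g' = -0.6227 → V/F = 0.7773
  V/F = 0.7773: g = 0.00681, g' = -0.5857 → V/F = 0.7889
Converged at V/F = 0.7889.
Compositions from xᵢ = zᵢ/(1+V/F(Kᵢ−1)), yᵢ = Kᵢxᵢ:
  acetone: x = 0.1953, y = 0.5643
  toluene: x = 0.6161, y = 0.3697
  n-octane: x = 0.1886, y = 0.0660

x_n-octane = 0.1886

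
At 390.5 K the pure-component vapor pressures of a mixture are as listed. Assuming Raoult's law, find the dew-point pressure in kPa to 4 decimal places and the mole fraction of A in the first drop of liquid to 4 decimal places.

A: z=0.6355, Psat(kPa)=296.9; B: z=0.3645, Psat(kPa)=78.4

Pdew = 147.2822 kPa, x_A = 0.3153

At the dew point ψ → 1, so Σzᵢ/Kᵢ = 1 with Kᵢ = Pᵢˢᵃᵗ/P ⇒ 1/P = Σzᵢ/Pᵢˢᵃᵗ.
1/P = 0.6355/296.9 + 0.3645/78.4 = 0.0067897 ⇒ P = 147.2822 kPa
xᵢ = zᵢP/Pᵢˢᵃᵗ ⇒ x_A = 0.6355·147.2822/296.9 = 0.3153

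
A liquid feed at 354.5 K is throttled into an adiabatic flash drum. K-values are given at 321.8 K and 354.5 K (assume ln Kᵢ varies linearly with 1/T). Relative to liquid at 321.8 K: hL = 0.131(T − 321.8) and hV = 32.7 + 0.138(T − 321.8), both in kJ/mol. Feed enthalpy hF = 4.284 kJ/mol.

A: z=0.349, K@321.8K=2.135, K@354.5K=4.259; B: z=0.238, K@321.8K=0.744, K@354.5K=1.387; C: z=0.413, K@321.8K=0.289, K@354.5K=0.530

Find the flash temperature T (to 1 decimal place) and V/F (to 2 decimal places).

Adiabatic flash: solve Rachford–Rice at each trial T, then check hF = ψ·hV(T) + (1−ψ)·hL(T).
  T = 321.8 K: K = (2.135, 0.744, 0.289), RR gives ψ = 0.064, H_out = 2.078 kJ/mol
  T = 354.5 K: K = (4.259, 1.387, 0.530), RR gives ψ = 0.939, H_out = 35.219 kJ/mol
  T = 338.1 K: K = (3.063, 1.030, 0.397), RR gives ψ = 0.507, H_out = 18.778 kJ/mol
  T = 330.0 K: K = (2.572, 0.880, 0.340), RR gives ψ = 0.305, H_out = 11.065 kJ/mol
  T = 325.9 K: K = (2.346, 0.810, 0.314), RR gives ψ = 0.192, H_out = 6.820 kJ/mol
  T = 323.9 K: K = (2.241, 0.777, 0.302), RR gives ψ = 0.132, H_out = 4.586 kJ/mol
Linear interpolation between T = 321.8 (H_out = 2.078) and T = 323.9 (H_out = 4.586) on hF = 4.284 gives T ≈ 323.6 K, at which ψ = 0.12.

T = 323.6 K, V/F = 0.12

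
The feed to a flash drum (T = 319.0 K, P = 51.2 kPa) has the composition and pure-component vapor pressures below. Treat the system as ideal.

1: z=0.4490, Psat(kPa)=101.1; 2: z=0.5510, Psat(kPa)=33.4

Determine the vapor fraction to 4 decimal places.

Raoult's law: Kᵢ = Pᵢˢᵃᵗ/P = Pᵢˢᵃᵗ/51.2.
  K_1 = 101.1/51.2 = 1.974609, K_2 = 33.4/51.2 = 0.652344
Rachford–Rice: g(ψ) = Σ zᵢ(Kᵢ−1)/(1+ψ(Kᵢ−1)) = 0.
g(0) = ΣzᵢKᵢ − 1 = 0.2460 and g(1) = 1 − Σzᵢ/Kᵢ = -0.0720, so a root lies in (0, 1).
Newton–Raphson from ψ = 0.47:
  ψ = 0.4700: g = 0.07115, g' = -0.2958 → ψ = 0.7106
  ψ = 0.7106: g = 0.00414, g' = -0.2663 → ψ = 0.7261
  ψ = 0.7261: g = 0.00001, g' = -0.2654 → ψ = 0.7262
Converged at ψ = 0.7262.

ψ = 0.7262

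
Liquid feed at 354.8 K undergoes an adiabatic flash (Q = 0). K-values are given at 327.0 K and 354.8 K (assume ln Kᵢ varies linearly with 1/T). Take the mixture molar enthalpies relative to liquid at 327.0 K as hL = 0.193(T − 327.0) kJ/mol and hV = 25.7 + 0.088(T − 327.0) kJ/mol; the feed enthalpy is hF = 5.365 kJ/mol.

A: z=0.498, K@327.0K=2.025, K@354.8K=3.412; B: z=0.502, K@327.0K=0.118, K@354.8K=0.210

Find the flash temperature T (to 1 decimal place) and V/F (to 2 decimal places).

T = 332.3 K, V/F = 0.17

Adiabatic flash: solve Rachford–Rice at each trial T, then check hF = ψ·hV(T) + (1−ψ)·hL(T).
  T = 327.0 K: K = (2.025, 0.118), RR gives ψ = 0.075, H_out = 1.924 kJ/mol
  T = 354.8 K: K = (3.412, 0.210), RR gives ψ = 0.422, H_out = 14.985 kJ/mol
  T = 340.9 K: K = (2.657, 0.159), RR gives ψ = 0.289, H_out = 9.696 kJ/mol
  T = 333.9 K: K = (2.324, 0.137), RR gives ψ = 0.198, H_out = 6.279 kJ/mol
  T = 330.4 K: K = (2.169, 0.127), RR gives ψ = 0.141, H_out = 4.231 kJ/mol
  T = 332.1 K: K = (2.243, 0.132), RR gives ψ = 0.170, H_out = 5.261 kJ/mol
Linear interpolation between T = 332.1 (H_out = 5.261) and T = 333.9 (H_out = 6.279) on hF = 5.365 gives T ≈ 332.3 K, at which ψ = 0.17.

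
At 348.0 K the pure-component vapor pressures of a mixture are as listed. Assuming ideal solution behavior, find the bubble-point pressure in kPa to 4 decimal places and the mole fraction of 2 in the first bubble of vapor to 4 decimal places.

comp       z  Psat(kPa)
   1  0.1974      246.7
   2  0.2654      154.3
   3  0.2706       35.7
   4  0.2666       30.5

At the bubble point ψ → 0, so ΣzᵢKᵢ = 1 with Kᵢ = Pᵢˢᵃᵗ/P ⇒ P = ΣzᵢPᵢˢᵃᵗ.
P = 0.1974·246.7 + 0.2654·154.3 + 0.2706·35.7 + 0.2666·30.5 = 107.4415 kPa
yᵢ = zᵢPᵢˢᵃᵗ/P ⇒ y_2 = 0.2654·154.3/107.4415 = 0.3811

Pbub = 107.4415 kPa, y_2 = 0.3811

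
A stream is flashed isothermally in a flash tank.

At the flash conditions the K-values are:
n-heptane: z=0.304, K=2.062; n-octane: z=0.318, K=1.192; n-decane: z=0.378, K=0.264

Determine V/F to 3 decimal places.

V/F = 0.198

Rachford–Rice: g(V/F) = Σ zᵢ(Kᵢ−1)/(1+V/F(Kᵢ−1)) = 0.
Check two-phase: ΣzᵢKᵢ = 1.106 > 1 and Σzᵢ/Kᵢ = 1.846 > 1, so g(0) = 0.106 > 0 and g(1) = -0.846 < 0.
Newton iteration, V/F⁰ = 0.5:
  V/F = 0.500: g = -0.1736, g' = -0.669 → V/F = 0.240
  V/F = 0.240: g = -0.0224, g' = -0.531 → V/F = 0.198
Converged at V/F = 0.198.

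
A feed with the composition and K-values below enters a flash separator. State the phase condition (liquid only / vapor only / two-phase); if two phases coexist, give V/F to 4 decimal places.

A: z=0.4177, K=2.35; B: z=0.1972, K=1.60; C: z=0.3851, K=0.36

ΣzᵢKᵢ = 1.4358; Σzᵢ/Kᵢ = 1.3707.
Both exceed 1, so a two-phase solution exists.
Rachford–Rice: g(ψ) = Σ zᵢ(Kᵢ−1)/(1+ψ(Kᵢ−1)) = 0.
Newton–Raphson from ψ = 0.5:
  ψ = 0.5000: g = 0.06522, g' = -0.6545 → ψ = 0.5997
  ψ = 0.5997: g = -0.00132, g' = -0.6863 → ψ = 0.5977
Converged at ψ = 0.5977.

two-phase, V/F = 0.5977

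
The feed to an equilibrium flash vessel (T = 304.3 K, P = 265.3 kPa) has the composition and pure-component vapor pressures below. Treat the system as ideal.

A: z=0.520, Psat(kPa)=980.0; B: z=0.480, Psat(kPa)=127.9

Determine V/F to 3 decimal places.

Raoult's law: Kᵢ = Pᵢˢᵃᵗ/P = Pᵢˢᵃᵗ/265.3.
  K_A = 980.0/265.3 = 3.69393, K_B = 127.9/265.3 = 0.48210
Rachford–Rice: g(V/F) = Σ zᵢ(Kᵢ−1)/(1+V/F(Kᵢ−1)) = 0.
Check two-phase: ΣzᵢKᵢ = 2.152 > 1 and Σzᵢ/Kᵢ = 1.136 > 1, so g(0) = 1.152 > 0 and g(1) = -0.136 < 0.
Binary case is linear: z₁(K₁−1)(1+V/F(K₂−1)) + z₂(K₂−1)(1+V/F(K₁−1)) = 0
⇒ V/F = [z₁(K₁−1)+z₂(K₂−1)] / [−(K₁−1)(K₂−1)] = 1.1523/1.3952 = 0.826

V/F = 0.826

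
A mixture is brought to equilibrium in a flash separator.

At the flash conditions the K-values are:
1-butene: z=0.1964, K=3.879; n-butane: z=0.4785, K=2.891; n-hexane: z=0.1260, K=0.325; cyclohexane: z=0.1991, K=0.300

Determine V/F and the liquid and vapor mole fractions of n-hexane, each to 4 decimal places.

V/F = 0.8243, x_n-hexane = 0.2841, y_n-hexane = 0.0923

Newton–Raphson from V/F = 0.5:
  V/F = 0.5000: g = 0.35409, g' = -1.0873 → V/F = 0.8257
  V/F = 0.8257: g = -0.00164, g' = -1.2442 → V/F = 0.8243
Converged at V/F = 0.8243.
Compositions from xᵢ = zᵢ/(1+V/F(Kᵢ−1)), yᵢ = Kᵢxᵢ:
  1-butene: x = 0.0582, y = 0.2258
  n-butane: x = 0.1870, y = 0.5406
  n-hexane: x = 0.2841, y = 0.0923
  cyclohexane: x = 0.4707, y = 0.1412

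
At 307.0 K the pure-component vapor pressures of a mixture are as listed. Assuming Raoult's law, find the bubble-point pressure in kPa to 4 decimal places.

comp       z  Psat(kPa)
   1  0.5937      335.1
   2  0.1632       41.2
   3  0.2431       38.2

Pbub = 214.9591 kPa

At the bubble point ψ → 0, so ΣzᵢKᵢ = 1 with Kᵢ = Pᵢˢᵃᵗ/P ⇒ P = ΣzᵢPᵢˢᵃᵗ.
P = 0.5937·335.1 + 0.1632·41.2 + 0.2431·38.2 = 214.9591 kPa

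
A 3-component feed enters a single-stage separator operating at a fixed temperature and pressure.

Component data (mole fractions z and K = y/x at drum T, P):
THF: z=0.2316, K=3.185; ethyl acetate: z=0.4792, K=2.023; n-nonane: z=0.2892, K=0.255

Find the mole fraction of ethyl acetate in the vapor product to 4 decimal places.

Rachford–Rice: g(ψ) = Σ zᵢ(Kᵢ−1)/(1+ψ(Kᵢ−1)) = 0.
g(0) = ΣzᵢKᵢ − 1 = 0.7808 and g(1) = 1 − Σzᵢ/Kᵢ = -0.4437, so a root lies in (0, 1).
Newton–Raphson from ψ = 0.62:
  ψ = 0.6200: g = 0.11448, g' = -0.9415 → ψ = 0.7416
  ψ = 0.7416: g = -0.00957, g' = -1.1247 → ψ = 0.7331
  ψ = 0.7331: g = -0.00008, g' = -1.1063 → ψ = 0.7330
Converged at ψ = 0.7330.
Compositions from xᵢ = zᵢ/(1+ψ(Kᵢ−1)), yᵢ = Kᵢxᵢ:
  THF: x = 0.0890, y = 0.2835
  ethyl acetate: x = 0.2738, y = 0.5540
  n-nonane: x = 0.6371, y = 0.1625

y_ethyl acetate = 0.5540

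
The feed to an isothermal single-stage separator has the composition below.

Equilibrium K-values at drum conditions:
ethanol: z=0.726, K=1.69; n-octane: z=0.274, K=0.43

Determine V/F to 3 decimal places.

V/F = 0.877

Binary case is linear: z₁(K₁−1)(1+V/F(K₂−1)) + z₂(K₂−1)(1+V/F(K₁−1)) = 0
⇒ V/F = [z₁(K₁−1)+z₂(K₂−1)] / [−(K₁−1)(K₂−1)] = 0.3448/0.3933 = 0.877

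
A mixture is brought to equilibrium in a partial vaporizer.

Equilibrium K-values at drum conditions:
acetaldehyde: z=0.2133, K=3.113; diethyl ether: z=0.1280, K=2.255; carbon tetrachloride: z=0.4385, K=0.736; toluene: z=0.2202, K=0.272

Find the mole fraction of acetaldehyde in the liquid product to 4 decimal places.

x_acetaldehyde = 0.1165

Newton iteration, ψ⁰ = 0.5:
  ψ = 0.5000: g = -0.06756, g' = -0.6304 → ψ = 0.3928
  ψ = 0.3928: g = 0.00021, g' = -0.6418 → ψ = 0.3931
Converged at ψ = 0.3931.
Compositions from xᵢ = zᵢ/(1+ψ(Kᵢ−1)), yᵢ = Kᵢxᵢ:
  acetaldehyde: x = 0.1165, y = 0.3627
  diethyl ether: x = 0.0857, y = 0.1933
  carbon tetrachloride: x = 0.4893, y = 0.3601
  toluene: x = 0.3085, y = 0.0839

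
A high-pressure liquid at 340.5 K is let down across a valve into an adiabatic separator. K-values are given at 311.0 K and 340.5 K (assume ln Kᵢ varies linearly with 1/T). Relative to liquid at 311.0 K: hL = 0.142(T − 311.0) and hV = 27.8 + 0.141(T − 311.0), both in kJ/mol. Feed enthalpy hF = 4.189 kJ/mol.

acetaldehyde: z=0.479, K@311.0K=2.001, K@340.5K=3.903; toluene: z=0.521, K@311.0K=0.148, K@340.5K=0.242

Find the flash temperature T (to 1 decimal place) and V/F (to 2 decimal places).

Adiabatic flash: solve Rachford–Rice at each trial T, then check hF = ψ·hV(T) + (1−ψ)·hL(T).
  T = 311.0 K: K = (2.001, 0.148), RR gives ψ = 0.042, H_out = 1.160 kJ/mol
  T = 340.5 K: K = (3.903, 0.242), RR gives ψ = 0.452, H_out = 16.754 kJ/mol
  T = 325.8 K: K = (2.840, 0.192), RR gives ψ = 0.309, H_out = 10.698 kJ/mol
  T = 318.4 K: K = (2.394, 0.169), RR gives ψ = 0.203, H_out = 6.679 kJ/mol
  T = 314.7 K: K = (2.191, 0.158), RR gives ψ = 0.132, H_out = 4.182 kJ/mol
  T = 316.5 K: K = (2.288, 0.163), RR gives ψ = 0.168, H_out = 5.450 kJ/mol
Linear interpolation between T = 314.7 (H_out = 4.182) and T = 316.5 (H_out = 5.450) on hF = 4.189 gives T ≈ 314.7 K, at which ψ = 0.13.

T = 314.7 K, V/F = 0.13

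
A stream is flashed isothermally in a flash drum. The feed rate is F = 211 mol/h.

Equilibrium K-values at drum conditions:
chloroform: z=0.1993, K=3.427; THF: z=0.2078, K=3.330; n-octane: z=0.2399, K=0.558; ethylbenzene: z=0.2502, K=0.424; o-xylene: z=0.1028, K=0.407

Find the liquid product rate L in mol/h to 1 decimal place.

Material balance + equilibrium reduce to Σ zᵢ(Kᵢ−1)/(1+ψ(Kᵢ−1)) = 0.
Feasibility: ΣzᵢKᵢ = 1.6568, Σzᵢ/Kᵢ = 1.3932 — both > 1, two phases present.
Newton iteration, ψ⁰ = 0.4:
  ψ = 0.4000: g = 0.10006, g' = -0.8759 → ψ = 0.5142
  ψ = 0.5142: g = 0.00573, g' = -0.7867 → ψ = 0.5215
Converged at ψ = 0.5215.
Then V = ψ·F = 0.5215·211 = 110.0 mol/h and L = F − V = 101.0 mol/h.

L = 101.0 mol/h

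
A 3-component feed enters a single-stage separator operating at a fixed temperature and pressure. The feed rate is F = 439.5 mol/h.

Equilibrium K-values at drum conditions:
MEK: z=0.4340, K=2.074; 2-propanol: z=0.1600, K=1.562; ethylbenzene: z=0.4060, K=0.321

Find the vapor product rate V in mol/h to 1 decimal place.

V = 190.3 mol/h

Let β = V/F and solve Σ zᵢ(Kᵢ−1)/(1+β(Kᵢ−1)) = 0.
Check two-phase: ΣzᵢKᵢ = 1.2804 > 1 and Σzᵢ/Kᵢ = 1.5765 > 1, so g(0) = 0.2804 > 0 and g(1) = -0.5765 < 0.
Newton iteration, β⁰ = 0.5:
  β = 0.5000: g = -0.04391, g' = -0.6718 → β = 0.4346
  β = 0.4346: g = -0.00104, g' = -0.6421 → β = 0.4330
Converged at β = 0.4330.
Then V = β·F = 0.4330·439.5 = 190.3 mol/h and L = F − V = 249.2 mol/h.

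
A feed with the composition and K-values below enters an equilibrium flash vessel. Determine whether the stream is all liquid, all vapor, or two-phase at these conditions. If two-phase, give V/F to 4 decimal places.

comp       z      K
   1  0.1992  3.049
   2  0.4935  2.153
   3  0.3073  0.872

ΣzᵢKᵢ = 1.9378; Σzᵢ/Kᵢ = 0.6470.
Since Σzᵢ/Kᵢ < 1 the mixture is above its dew point — single vapor phase.

all vapor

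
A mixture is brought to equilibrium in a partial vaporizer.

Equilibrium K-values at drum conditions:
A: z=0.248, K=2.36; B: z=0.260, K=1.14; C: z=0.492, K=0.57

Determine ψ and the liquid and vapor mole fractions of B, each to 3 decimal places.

Material balance + equilibrium reduce to Σ zᵢ(Kᵢ−1)/(1+ψ(Kᵢ−1)) = 0.
g(0) = ΣzᵢKᵢ − 1 = 0.162 and g(1) = 1 − Σzᵢ/Kᵢ = -0.196, so a root lies in (0, 1).
Newton–Raphson from ψ = 0.45:
  ψ = 0.450: g = -0.0188, g' = -0.321 → ψ = 0.391
  ψ = 0.391: g = 0.0003, g' = -0.331 → ψ = 0.392
Converged at ψ = 0.392.
Compositions from xᵢ = zᵢ/(1+ψ(Kᵢ−1)), yᵢ = Kᵢxᵢ:
  A: x = 0.162, y = 0.382
  B: x = 0.246, y = 0.281
  C: x = 0.592, y = 0.337

ψ = 0.392, x_B = 0.246, y_B = 0.281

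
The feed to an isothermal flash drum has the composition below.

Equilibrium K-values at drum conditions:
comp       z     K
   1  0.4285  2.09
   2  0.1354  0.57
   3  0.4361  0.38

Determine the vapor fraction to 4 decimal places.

ψ = 0.2189

Rachford–Rice: g(ψ) = Σ zᵢ(Kᵢ−1)/(1+ψ(Kᵢ−1)) = 0.
g(0) = ΣzᵢKᵢ − 1 = 0.1385 and g(1) = 1 − Σzᵢ/Kᵢ = -0.5902, so a root lies in (0, 1).
Newton–Raphson from ψ = 0.5:
  ψ = 0.5000: g = -0.16372, g' = -0.6060 → ψ = 0.2298
  ψ = 0.2298: g = -0.00643, g' = -0.5844 → ψ = 0.2188
  ψ = 0.2188: g = 0.00001, g' = -0.5868 → ψ = 0.2189
Converged at ψ = 0.2189.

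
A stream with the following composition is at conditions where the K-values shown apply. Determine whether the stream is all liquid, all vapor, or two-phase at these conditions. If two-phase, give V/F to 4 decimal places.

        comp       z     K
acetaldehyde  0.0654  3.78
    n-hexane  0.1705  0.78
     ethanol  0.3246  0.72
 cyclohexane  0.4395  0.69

ΣzᵢKᵢ = 0.9172; Σzᵢ/Kᵢ = 1.3237.
Since ΣzᵢKᵢ < 1 the mixture is below its bubble point — single liquid phase.

all liquid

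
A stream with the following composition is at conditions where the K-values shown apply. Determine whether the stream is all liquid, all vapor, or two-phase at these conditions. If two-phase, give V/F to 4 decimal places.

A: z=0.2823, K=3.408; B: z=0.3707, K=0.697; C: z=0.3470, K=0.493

ΣzᵢKᵢ = 1.3915; Σzᵢ/Kᵢ = 1.3185.
Both exceed 1, so a two-phase solution exists.
Rachford–Rice: g(ψ) = Σ zᵢ(Kᵢ−1)/(1+ψ(Kᵢ−1)) = 0.
Newton–Raphson from ψ = 0.5:
  ψ = 0.5000: g = -0.05962, g' = -0.5443 → ψ = 0.3905
  ψ = 0.3905: g = 0.00361, g' = -0.6173 → ψ = 0.3963
Converged at ψ = 0.3963.

two-phase, V/F = 0.3963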